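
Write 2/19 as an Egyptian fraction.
1/10 + 1/190

Greedy algorithm:
2/19: ceiling(19/2) = 10, use 1/10
1/190: ceiling(190/1) = 190, use 1/190
Result: 2/19 = 1/10 + 1/190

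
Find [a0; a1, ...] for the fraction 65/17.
[3; 1, 4, 1, 2]

Euclidean algorithm steps:
65 = 3 × 17 + 14
17 = 1 × 14 + 3
14 = 4 × 3 + 2
3 = 1 × 2 + 1
2 = 2 × 1 + 0
Continued fraction: [3; 1, 4, 1, 2]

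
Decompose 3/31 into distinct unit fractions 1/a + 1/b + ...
1/11 + 1/171 + 1/58311

Greedy algorithm:
3/31: ceiling(31/3) = 11, use 1/11
2/341: ceiling(341/2) = 171, use 1/171
1/58311: ceiling(58311/1) = 58311, use 1/58311
Result: 3/31 = 1/11 + 1/171 + 1/58311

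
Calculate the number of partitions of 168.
228204732751

p(n) counts ways to write n as a sum of positive integers (order ignored).
Euler's pentagonal recurrence: p(k) = p(k-1) + p(k-2) - p(k-5) - p(k-7) + p(k-12) + p(k-15) - ... (offsets j(3j∓1)/2, signs ++--, p(0)=1, p(<0)=0).
DP table for k = 0..167: p(0)=1, p(1)=1, p(2)=2, p(3)=3, p(4)=5, p(5)=7, p(6)=11, p(7)=15, p(8)=22, p(9)=30, p(10)=42, p(11)=56, p(12)=77, p(13)=101, p(14)=135, p(15)=176, p(16)=231, p(17)=297, p(18)=385, p(19)=490, p(20)=627, p(21)=792, p(22)=1002, p(23)=1255, p(24)=1575, p(25)=1958, p(26)=2436, p(27)=3010, p(28)=3718, p(29)=4565, p(30)=5604, p(31)=6842, p(32)=8349, p(33)=10143, p(34)=12310, p(35)=14883, p(36)=17977, p(37)=21637, p(38)=26015, p(39)=31185, p(40)=37338, p(41)=44583, p(42)=53174, p(43)=63261, p(44)=75175, p(45)=89134, p(46)=105558, p(47)=124754, p(48)=147273, p(49)=173525, p(50)=204226, p(51)=239943, p(52)=281589, p(53)=329931, p(54)=386155, p(55)=451276, p(56)=526823, p(57)=614154, p(58)=715220, p(59)=831820, p(60)=966467, p(61)=1121505, p(62)=1300156, p(63)=1505499, p(64)=1741630, p(65)=2012558, p(66)=2323520, p(67)=2679689, p(68)=3087735, p(69)=3554345, p(70)=4087968, p(71)=4697205, p(72)=5392783, p(73)=6185689, p(74)=7089500, p(75)=8118264, p(76)=9289091, p(77)=10619863, p(78)=12132164, p(79)=13848650, p(80)=15796476, p(81)=18004327, p(82)=20506255, p(83)=23338469, p(84)=26543660, p(85)=30167357, p(86)=34262962, p(87)=38887673, p(88)=44108109, p(89)=49995925, p(90)=56634173, p(91)=64112359, p(92)=72533807, p(93)=82010177, p(94)=92669720, p(95)=104651419, p(96)=118114304, p(97)=133230930, p(98)=150198136, p(99)=169229875, p(100)=190569292, p(101)=214481126, p(102)=241265379, p(103)=271248950, p(104)=304801365, p(105)=342325709, p(106)=384276336, p(107)=431149389, p(108)=483502844, p(109)=541946240, p(110)=607163746, p(111)=679903203, p(112)=761002156, p(113)=851376628, p(114)=952050665, p(115)=1064144451, p(116)=1188908248, p(117)=1327710076, p(118)=1482074143, p(119)=1653668665, p(120)=1844349560, p(121)=2056148051, p(122)=2291320912, p(123)=2552338241, p(124)=2841940500, p(125)=3163127352, p(126)=3519222692, p(127)=3913864295, p(128)=4351078600, p(129)=4835271870, p(130)=5371315400, p(131)=5964539504, p(132)=6620830889, p(133)=7346629512, p(134)=8149040695, p(135)=9035836076, p(136)=10015581680, p(137)=11097645016, p(138)=12292341831, p(139)=13610949895, p(140)=15065878135, p(141)=16670689208, p(142)=18440293320, p(143)=20390982757, p(144)=22540654445, p(145)=24908858009, p(146)=27517052599, p(147)=30388671978, p(148)=33549419497, p(149)=37027355200, p(150)=40853235313, p(151)=45060624582, p(152)=49686288421, p(153)=54770336324, p(154)=60356673280, p(155)=66493182097, p(156)=73232243759, p(157)=80630964769, p(158)=88751778802, p(159)=97662728555, p(160)=107438159466, p(161)=118159068427, p(162)=129913904637, p(163)=142798995930, p(164)=156919475295, p(165)=172389800255, p(166)=189334822579, p(167)=207890420102.
Final step: p(168) = p(167) + p(166) - p(163) - p(161) + p(156) + p(153) - p(146) - p(142) + p(133) + p(128) - p(117) - p(111) + p(98) + p(91) - p(76) - p(68) + p(51) + p(42) - p(23) - p(13)
= 207890420102 + 189334822579 - 142798995930 - 118159068427 + 73232243759 + 54770336324 - 27517052599 - 18440293320 + 7346629512 + 4351078600 - 1327710076 - 679903203 + 150198136 + 64112359 - 9289091 - 3087735 + 239943 + 53174 - 1255 - 101
= 228204732751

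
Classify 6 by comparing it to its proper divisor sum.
perfect

Proper divisors of 6: sum = 1 + 2 + 3 = 6
Since 6 = 6, 6 is perfect.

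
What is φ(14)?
6

14 = 2 × 7
φ(n) = n × ∏(1 - 1/p) for each prime p dividing n
φ(14) = 14 × (1 - 1/2) × (1 - 1/7) = 6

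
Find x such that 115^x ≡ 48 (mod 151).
143

Baby-step giant-step with step n = ⌈√151⌉ = 13.
Baby steps 115^j mod 151 (j:value) for j=0..12: 0:1, 1:115, 2:88, 3:3, 4:43, 5:113, 6:9, 7:129, 8:37, 9:27, 10:85, 11:111, 12:81.
Giant-step multiplier: 115^(-13) ≡ 115^(150-13) = 115^137 ≡ 106 (mod 151).
Giant steps γ_i = 48·106^i mod 151: γ_0=48, γ_1=105, γ_2=107, γ_3=17, γ_4=141, γ_5=148, γ_6=135, γ_7=116, γ_8=65, γ_9=95, γ_10=104, γ_11=1 (in table at j=0).
x = i·n + j = 11·13 + 0 = 143.
Check: 115^143 ≡ 48 (mod 151).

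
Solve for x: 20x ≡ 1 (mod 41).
39

gcd(20, 41) = 1, so the inverse exists.
Extended Euclidean algorithm on (41, 20):
41 = 2 × 20 + 1  ⟹  1 = (1)·41 + (-2)·20
So (-2)·20 ≡ 1 (mod 41), i.e. 20^(-1) ≡ -2 ≡ 39 (mod 41).
Check: 20 × 39 = 780 ≡ 1 (mod 41)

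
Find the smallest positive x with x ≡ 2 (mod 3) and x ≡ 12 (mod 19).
50

Using Chinese Remainder Theorem:
M = 3 × 19 = 57
M1 = 19, M2 = 3
y1 = 19^(-1) mod 3 = 1
y2 = 3^(-1) mod 19 = 13
x = (2×19×1 + 12×3×13) mod 57 = 50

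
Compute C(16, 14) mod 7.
1

Using Lucas' theorem:
Write n=16 and k=14 in base 7:
n in base 7: [2, 2]
k in base 7: [2, 0]
C(16,14) mod 7 = ∏ C(n_i, k_i) mod 7
Digit binomials (mod 7): C(2,2) = 1; C(2,0) = 1
Product: 1 × 1 = 1 ≡ 1 (mod 7)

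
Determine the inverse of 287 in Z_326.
117

gcd(287, 326) = 1, so the inverse exists.
Extended Euclidean algorithm on (326, 287):
326 = 1 × 287 + 39  ⟹  39 = (1)·326 + (-1)·287
287 = 7 × 39 + 14  ⟹  14 = (-7)·326 + (8)·287
39 = 2 × 14 + 11  ⟹  11 = (15)·326 + (-17)·287
14 = 1 × 11 + 3  ⟹  3 = (-22)·326 + (25)·287
11 = 3 × 3 + 2  ⟹  2 = (81)·326 + (-92)·287
3 = 1 × 2 + 1  ⟹  1 = (-103)·326 + (117)·287
So (117)·287 ≡ 1 (mod 326), i.e. 287^(-1) ≡ 117 (mod 326).
Check: 287 × 117 = 33579 ≡ 1 (mod 326)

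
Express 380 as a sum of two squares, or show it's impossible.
Not possible

Factorization: 380 = 2^2 × 5 × 19
By Fermat: n is sum of two squares iff every prime p ≡ 3 (mod 4) appears to even power.
Prime(s) ≡ 3 (mod 4) with odd exponent: [(19, 1)]
Therefore 380 cannot be expressed as a² + b².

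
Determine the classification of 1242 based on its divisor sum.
abundant

Proper divisors of 1242: sum = 1 + 2 + 3 + 6 + 9 + 18 + 23 + 27 + 46 + 54 + 69 + 138 + 207 + 414 + 621 = 1638
Since 1638 > 1242, 1242 is abundant.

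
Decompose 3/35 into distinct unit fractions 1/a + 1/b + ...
1/12 + 1/420

Greedy algorithm:
3/35: ceiling(35/3) = 12, use 1/12
1/420: ceiling(420/1) = 420, use 1/420
Result: 3/35 = 1/12 + 1/420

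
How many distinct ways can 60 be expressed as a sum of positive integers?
966467

p(n) counts ways to write n as a sum of positive integers (order ignored).
Euler's pentagonal recurrence: p(k) = p(k-1) + p(k-2) - p(k-5) - p(k-7) + p(k-12) + p(k-15) - ... (offsets j(3j∓1)/2, signs ++--, p(0)=1, p(<0)=0).
DP table for k = 0..59: p(0)=1, p(1)=1, p(2)=2, p(3)=3, p(4)=5, p(5)=7, p(6)=11, p(7)=15, p(8)=22, p(9)=30, p(10)=42, p(11)=56, p(12)=77, p(13)=101, p(14)=135, p(15)=176, p(16)=231, p(17)=297, p(18)=385, p(19)=490, p(20)=627, p(21)=792, p(22)=1002, p(23)=1255, p(24)=1575, p(25)=1958, p(26)=2436, p(27)=3010, p(28)=3718, p(29)=4565, p(30)=5604, p(31)=6842, p(32)=8349, p(33)=10143, p(34)=12310, p(35)=14883, p(36)=17977, p(37)=21637, p(38)=26015, p(39)=31185, p(40)=37338, p(41)=44583, p(42)=53174, p(43)=63261, p(44)=75175, p(45)=89134, p(46)=105558, p(47)=124754, p(48)=147273, p(49)=173525, p(50)=204226, p(51)=239943, p(52)=281589, p(53)=329931, p(54)=386155, p(55)=451276, p(56)=526823, p(57)=614154, p(58)=715220, p(59)=831820.
Final step: p(60) = p(59) + p(58) - p(55) - p(53) + p(48) + p(45) - p(38) - p(34) + p(25) + p(20) - p(9) - p(3)
= 831820 + 715220 - 451276 - 329931 + 147273 + 89134 - 26015 - 12310 + 1958 + 627 - 30 - 3
= 966467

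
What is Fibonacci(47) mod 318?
199

Matrix identity: Q^n = [[F_(n+1), F_n], [F_n, F_(n-1)]] with Q = [[1,1],[1,0]].
n = 47 = 101111₂. Square-and-multiply, entries mod 318:
Q^1 = [[1,1],[1,0]]
Q^2 = (Q^1)² = [[2,1],[1,1]]
Q^5 = (Q^2)²·Q = [[8,5],[5,3]]
Q^11 = (Q^5)²·Q = [[144,89],[89,55]]
Q^23 = (Q^11)²·Q = [[258,37],[37,221]]
Q^47 = (Q^23)²·Q = [[114,199],[199,233]]
F_47 mod 318 = Q^47[0][1] = 199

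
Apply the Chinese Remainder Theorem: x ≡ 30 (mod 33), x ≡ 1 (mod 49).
393

Using Chinese Remainder Theorem:
M = 33 × 49 = 1617
M1 = 49, M2 = 33
y1 = 49^(-1) mod 33 = 31
y2 = 33^(-1) mod 49 = 3
x = (30×49×31 + 1×33×3) mod 1617 = 393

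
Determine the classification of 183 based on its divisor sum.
deficient

Proper divisors of 183: sum = 1 + 3 + 61 = 65
Since 65 < 183, 183 is deficient.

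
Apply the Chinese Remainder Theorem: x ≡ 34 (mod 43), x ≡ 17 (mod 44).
765

Using Chinese Remainder Theorem:
M = 43 × 44 = 1892
M1 = 44, M2 = 43
y1 = 44^(-1) mod 43 = 1
y2 = 43^(-1) mod 44 = 43
x = (34×44×1 + 17×43×43) mod 1892 = 765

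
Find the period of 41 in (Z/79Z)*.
26

79 is prime, so ord(41) divides φ(79) = 78.
Divisors of 78: 1, 2, 3, 6, 13, 26, 39, 78.
Repeated squaring: 41^1 ≡ 41, 41^2 ≡ 22, 41^4 ≡ 10, 41^8 ≡ 21, 41^16 ≡ 46, 41^32 ≡ 62, 41^64 ≡ 52 (mod 79).
Test 41^d mod 79 for each divisor d in increasing order:
41^1 ≡ 41
41^2 ≡ 22
41^3 = 41^2·41^1 ≡ 33
41^6 = 41^4·41^2 ≡ 62
41^13 = 41^8·41^4·41^1 ≡ 78
41^26 = 41^16·41^8·41^2 ≡ 1  ← first divisor giving 1
The order is 26.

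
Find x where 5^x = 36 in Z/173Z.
72

Baby-step giant-step with step n = ⌈√173⌉ = 14.
Baby steps 5^j mod 173 (j:value) for j=0..13: 0:1, 1:5, 2:25, 3:125, 4:106, 5:11, 6:55, 7:102, 8:164, 9:128, 10:121, 11:86, 12:84, 13:74.
Giant-step multiplier: 5^(-14) ≡ 5^(172-14) = 5^158 ≡ 137 (mod 173).
Giant steps γ_i = 36·137^i mod 173: γ_0=36, γ_1=88, γ_2=119, γ_3=41, γ_4=81, γ_5=25 (in table at j=2).
x = i·n + j = 5·14 + 2 = 72.
Check: 5^72 ≡ 36 (mod 173).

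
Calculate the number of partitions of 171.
301384802048

p(n) counts ways to write n as a sum of positive integers (order ignored).
Euler's pentagonal recurrence: p(k) = p(k-1) + p(k-2) - p(k-5) - p(k-7) + p(k-12) + p(k-15) - ... (offsets j(3j∓1)/2, signs ++--, p(0)=1, p(<0)=0).
DP table for k = 0..170: p(0)=1, p(1)=1, p(2)=2, p(3)=3, p(4)=5, p(5)=7, p(6)=11, p(7)=15, p(8)=22, p(9)=30, p(10)=42, p(11)=56, p(12)=77, p(13)=101, p(14)=135, p(15)=176, p(16)=231, p(17)=297, p(18)=385, p(19)=490, p(20)=627, p(21)=792, p(22)=1002, p(23)=1255, p(24)=1575, p(25)=1958, p(26)=2436, p(27)=3010, p(28)=3718, p(29)=4565, p(30)=5604, p(31)=6842, p(32)=8349, p(33)=10143, p(34)=12310, p(35)=14883, p(36)=17977, p(37)=21637, p(38)=26015, p(39)=31185, p(40)=37338, p(41)=44583, p(42)=53174, p(43)=63261, p(44)=75175, p(45)=89134, p(46)=105558, p(47)=124754, p(48)=147273, p(49)=173525, p(50)=204226, p(51)=239943, p(52)=281589, p(53)=329931, p(54)=386155, p(55)=451276, p(56)=526823, p(57)=614154, p(58)=715220, p(59)=831820, p(60)=966467, p(61)=1121505, p(62)=1300156, p(63)=1505499, p(64)=1741630, p(65)=2012558, p(66)=2323520, p(67)=2679689, p(68)=3087735, p(69)=3554345, p(70)=4087968, p(71)=4697205, p(72)=5392783, p(73)=6185689, p(74)=7089500, p(75)=8118264, p(76)=9289091, p(77)=10619863, p(78)=12132164, p(79)=13848650, p(80)=15796476, p(81)=18004327, p(82)=20506255, p(83)=23338469, p(84)=26543660, p(85)=30167357, p(86)=34262962, p(87)=38887673, p(88)=44108109, p(89)=49995925, p(90)=56634173, p(91)=64112359, p(92)=72533807, p(93)=82010177, p(94)=92669720, p(95)=104651419, p(96)=118114304, p(97)=133230930, p(98)=150198136, p(99)=169229875, p(100)=190569292, p(101)=214481126, p(102)=241265379, p(103)=271248950, p(104)=304801365, p(105)=342325709, p(106)=384276336, p(107)=431149389, p(108)=483502844, p(109)=541946240, p(110)=607163746, p(111)=679903203, p(112)=761002156, p(113)=851376628, p(114)=952050665, p(115)=1064144451, p(116)=1188908248, p(117)=1327710076, p(118)=1482074143, p(119)=1653668665, p(120)=1844349560, p(121)=2056148051, p(122)=2291320912, p(123)=2552338241, p(124)=2841940500, p(125)=3163127352, p(126)=3519222692, p(127)=3913864295, p(128)=4351078600, p(129)=4835271870, p(130)=5371315400, p(131)=5964539504, p(132)=6620830889, p(133)=7346629512, p(134)=8149040695, p(135)=9035836076, p(136)=10015581680, p(137)=11097645016, p(138)=12292341831, p(139)=13610949895, p(140)=15065878135, p(141)=16670689208, p(142)=18440293320, p(143)=20390982757, p(144)=22540654445, p(145)=24908858009, p(146)=27517052599, p(147)=30388671978, p(148)=33549419497, p(149)=37027355200, p(150)=40853235313, p(151)=45060624582, p(152)=49686288421, p(153)=54770336324, p(154)=60356673280, p(155)=66493182097, p(156)=73232243759, p(157)=80630964769, p(158)=88751778802, p(159)=97662728555, p(160)=107438159466, p(161)=118159068427, p(162)=129913904637, p(163)=142798995930, p(164)=156919475295, p(165)=172389800255, p(166)=189334822579, p(167)=207890420102, p(168)=228204732751, p(169)=250438925115, p(170)=274768617130.
Final step: p(171) = p(170) + p(169) - p(166) - p(164) + p(159) + p(156) - p(149) - p(145) + p(136) + p(131) - p(120) - p(114) + p(101) + p(94) - p(79) - p(71) + p(54) + p(45) - p(26) - p(16)
= 274768617130 + 250438925115 - 189334822579 - 156919475295 + 97662728555 + 73232243759 - 37027355200 - 24908858009 + 10015581680 + 5964539504 - 1844349560 - 952050665 + 214481126 + 92669720 - 13848650 - 4697205 + 386155 + 89134 - 2436 - 231
= 301384802048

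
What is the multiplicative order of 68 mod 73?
72

73 is prime, so ord(68) divides φ(73) = 72.
Divisors of 72: 1, 2, 3, 4, 6, 8, 9, 12, 18, 24, 36, 72.
Repeated squaring: 68^1 ≡ 68, 68^2 ≡ 25, 68^4 ≡ 41, 68^8 ≡ 2, 68^16 ≡ 4, 68^32 ≡ 16, 68^64 ≡ 37 (mod 73).
Test 68^d mod 73 for each divisor d in increasing order:
68^1 ≡ 68
68^2 ≡ 25
68^3 = 68^2·68^1 ≡ 21
68^4 ≡ 41
68^6 = 68^4·68^2 ≡ 3
68^8 ≡ 2
68^9 = 68^8·68^1 ≡ 63
68^12 = 68^8·68^4 ≡ 9
68^18 = 68^16·68^2 ≡ 27
68^24 = 68^16·68^8 ≡ 8
68^36 = 68^32·68^4 ≡ 72
68^72 = 68^64·68^8 ≡ 1  ← first divisor giving 1
The order is 72.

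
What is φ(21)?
12

21 = 3 × 7
φ(n) = n × ∏(1 - 1/p) for each prime p dividing n
φ(21) = 21 × (1 - 1/3) × (1 - 1/7) = 12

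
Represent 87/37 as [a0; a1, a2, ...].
[2; 2, 1, 5, 2]

Euclidean algorithm steps:
87 = 2 × 37 + 13
37 = 2 × 13 + 11
13 = 1 × 11 + 2
11 = 5 × 2 + 1
2 = 2 × 1 + 0
Continued fraction: [2; 2, 1, 5, 2]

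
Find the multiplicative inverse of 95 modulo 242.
107

gcd(95, 242) = 1, so the inverse exists.
Extended Euclidean algorithm on (242, 95):
242 = 2 × 95 + 52  ⟹  52 = (1)·242 + (-2)·95
95 = 1 × 52 + 43  ⟹  43 = (-1)·242 + (3)·95
52 = 1 × 43 + 9  ⟹  9 = (2)·242 + (-5)·95
43 = 4 × 9 + 7  ⟹  7 = (-9)·242 + (23)·95
9 = 1 × 7 + 2  ⟹  2 = (11)·242 + (-28)·95
7 = 3 × 2 + 1  ⟹  1 = (-42)·242 + (107)·95
So (107)·95 ≡ 1 (mod 242), i.e. 95^(-1) ≡ 107 (mod 242).
Check: 95 × 107 = 10165 ≡ 1 (mod 242)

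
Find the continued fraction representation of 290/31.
[9; 2, 1, 4, 2]

Euclidean algorithm steps:
290 = 9 × 31 + 11
31 = 2 × 11 + 9
11 = 1 × 9 + 2
9 = 4 × 2 + 1
2 = 2 × 1 + 0
Continued fraction: [9; 2, 1, 4, 2]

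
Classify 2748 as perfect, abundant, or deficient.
abundant

Proper divisors of 2748: sum = 1 + 2 + 3 + 4 + 6 + 12 + 229 + 458 + 687 + 916 + 1374 = 3692
Since 3692 > 2748, 2748 is abundant.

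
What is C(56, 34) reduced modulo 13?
0

Using Lucas' theorem:
Write n=56 and k=34 in base 13:
n in base 13: [4, 4]
k in base 13: [2, 8]
C(56,34) mod 13 = ∏ C(n_i, k_i) mod 13
Digit binomials (mod 13): C(4,2) = 6; C(4,8) = 0 (k_i > n_i)
Product: 6 × 0 = 0 ≡ 0 (mod 13)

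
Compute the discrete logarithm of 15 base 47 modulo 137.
4

Baby-step giant-step with step n = ⌈√137⌉ = 12.
Baby steps 47^j mod 137 (j:value) for j=0..11: 0:1, 1:47, 2:17, 3:114, 4:15, 5:20, 6:118, 7:66, 8:88, 9:26, 10:126, 11:31.
h = 15 is already in the table at j=4, so x = 4.
Check: 47^4 ≡ 15 (mod 137).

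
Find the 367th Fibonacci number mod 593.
206

Matrix identity: Q^n = [[F_(n+1), F_n], [F_n, F_(n-1)]] with Q = [[1,1],[1,0]].
n = 367 = 101101111₂. Square-and-multiply, entries mod 593:
Q^1 = [[1,1],[1,0]]
Q^2 = (Q^1)² = [[2,1],[1,1]]
Q^5 = (Q^2)²·Q = [[8,5],[5,3]]
Q^11 = (Q^5)²·Q = [[144,89],[89,55]]
Q^22 = (Q^11)² = [[193,514],[514,272]]
Q^45 = (Q^22)²·Q = [[232,201],[201,31]]
Q^91 = (Q^45)²·Q = [[24,531],[531,86]]
Q^183 = (Q^91)²·Q = [[565,269],[269,296]]
Q^367 = (Q^183)²·Q = [[545,206],[206,339]]
F_367 mod 593 = Q^367[0][1] = 206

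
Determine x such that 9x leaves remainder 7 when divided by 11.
x ≡ 2 (mod 11)

gcd(9, 11) = 1, which divides 7, so solutions exist.
Find 9^(-1) mod 11 by the extended Euclidean algorithm:
11 = 1 × 9 + 2  ⟹  2 = (1)·11 + (-1)·9
9 = 4 × 2 + 1  ⟹  1 = (-4)·11 + (5)·9
So (5)·9 ≡ 1 (mod 11), i.e. 9^(-1) ≡ 5 (mod 11).
x ≡ 5 × 7 = 35 ≡ 2 (mod 11).
Check: 9 × 2 = 18 ≡ 7 (mod 11).
Unique solution: x ≡ 2 (mod 11)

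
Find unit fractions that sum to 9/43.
1/5 + 1/108 + 1/23220

Greedy algorithm:
9/43: ceiling(43/9) = 5, use 1/5
2/215: ceiling(215/2) = 108, use 1/108
1/23220: ceiling(23220/1) = 23220, use 1/23220
Result: 9/43 = 1/5 + 1/108 + 1/23220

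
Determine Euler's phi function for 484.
220

484 = 2^2 × 11^2
φ(n) = n × ∏(1 - 1/p) for each prime p dividing n
φ(484) = 484 × (1 - 1/2) × (1 - 1/11) = 220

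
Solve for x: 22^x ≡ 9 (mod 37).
4

Baby-step giant-step with step n = ⌈√37⌉ = 7.
Baby steps 22^j mod 37 (j:value) for j=0..6: 0:1, 1:22, 2:3, 3:29, 4:9, 5:13, 6:27.
h = 9 is already in the table at j=4, so x = 4.
Check: 22^4 ≡ 9 (mod 37).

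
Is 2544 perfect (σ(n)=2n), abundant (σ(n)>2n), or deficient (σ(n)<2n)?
abundant

Proper divisors of 2544: sum = 1 + 2 + 3 + 4 + 6 + 8 + 12 + 16 + ... + 424 + 636 + 848 + 1272 (19 divisors) = 4152
Since 4152 > 2544, 2544 is abundant.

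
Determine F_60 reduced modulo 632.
576

Matrix identity: Q^n = [[F_(n+1), F_n], [F_n, F_(n-1)]] with Q = [[1,1],[1,0]].
n = 60 = 111100₂. Square-and-multiply, entries mod 632:
Q^1 = [[1,1],[1,0]]
Q^3 = (Q^1)²·Q = [[3,2],[2,1]]
Q^7 = (Q^3)²·Q = [[21,13],[13,8]]
Q^15 = (Q^7)²·Q = [[355,610],[610,377]]
Q^30 = (Q^15)² = [[109,328],[328,413]]
Q^60 = (Q^30)² = [[17,576],[576,73]]
F_60 mod 632 = Q^60[0][1] = 576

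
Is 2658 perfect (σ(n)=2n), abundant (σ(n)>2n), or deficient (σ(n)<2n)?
abundant

Proper divisors of 2658: sum = 1 + 2 + 3 + 6 + 443 + 886 + 1329 = 2670
Since 2670 > 2658, 2658 is abundant.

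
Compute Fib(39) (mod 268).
130

Matrix identity: Q^n = [[F_(n+1), F_n], [F_n, F_(n-1)]] with Q = [[1,1],[1,0]].
n = 39 = 100111₂. Square-and-multiply, entries mod 268:
Q^1 = [[1,1],[1,0]]
Q^2 = (Q^1)² = [[2,1],[1,1]]
Q^4 = (Q^2)² = [[5,3],[3,2]]
Q^9 = (Q^4)²·Q = [[55,34],[34,21]]
Q^19 = (Q^9)²·Q = [[65,161],[161,172]]
Q^39 = (Q^19)²·Q = [[231,130],[130,101]]
F_39 mod 268 = Q^39[0][1] = 130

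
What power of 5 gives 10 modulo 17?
7

Baby-step giant-step with step n = ⌈√17⌉ = 5.
Baby steps 5^j mod 17 (j:value) for j=0..4: 0:1, 1:5, 2:8, 3:6, 4:13.
Giant-step multiplier: 5^(-5) ≡ 5^(16-5) = 5^11 ≡ 11 (mod 17).
Giant steps γ_i = 10·11^i mod 17: γ_0=10, γ_1=8 (in table at j=2).
x = i·n + j = 1·5 + 2 = 7.
Check: 5^7 ≡ 10 (mod 17).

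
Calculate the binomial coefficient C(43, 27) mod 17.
0

Using Lucas' theorem:
Write n=43 and k=27 in base 17:
n in base 17: [2, 9]
k in base 17: [1, 10]
C(43,27) mod 17 = ∏ C(n_i, k_i) mod 17
Digit binomials (mod 17): C(2,1) = 2; C(9,10) = 0 (k_i > n_i)
Product: 2 × 0 = 0 ≡ 0 (mod 17)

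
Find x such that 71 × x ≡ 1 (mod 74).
49

gcd(71, 74) = 1, so the inverse exists.
Extended Euclidean algorithm on (74, 71):
74 = 1 × 71 + 3  ⟹  3 = (1)·74 + (-1)·71
71 = 23 × 3 + 2  ⟹  2 = (-23)·74 + (24)·71
3 = 1 × 2 + 1  ⟹  1 = (24)·74 + (-25)·71
So (-25)·71 ≡ 1 (mod 74), i.e. 71^(-1) ≡ -25 ≡ 49 (mod 74).
Check: 71 × 49 = 3479 ≡ 1 (mod 74)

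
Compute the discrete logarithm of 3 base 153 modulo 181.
88

Baby-step giant-step with step n = ⌈√181⌉ = 14.
Baby steps 153^j mod 181 (j:value) for j=0..13: 0:1, 1:153, 2:60, 3:130, 4:161, 5:17, 6:67, 7:115, 8:38, 9:22, 10:108, 11:53, 12:145, 13:103.
Giant-step multiplier: 153^(-14) ≡ 153^(180-14) = 153^166 ≡ 166 (mod 181).
Giant steps γ_i = 3·166^i mod 181: γ_0=3, γ_1=136, γ_2=132, γ_3=11, γ_4=16, γ_5=122, γ_6=161 (in table at j=4).
x = i·n + j = 6·14 + 4 = 88.
Check: 153^88 ≡ 3 (mod 181).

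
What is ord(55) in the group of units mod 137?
136

137 is prime, so ord(55) divides φ(137) = 136.
Divisors of 136: 1, 2, 4, 8, 17, 34, 68, 136.
Repeated squaring: 55^1 ≡ 55, 55^2 ≡ 11, 55^4 ≡ 121, 55^8 ≡ 119, 55^16 ≡ 50, 55^32 ≡ 34, 55^64 ≡ 60, 55^128 ≡ 38 (mod 137).
Test 55^d mod 137 for each divisor d in increasing order:
55^1 ≡ 55
55^2 ≡ 11
55^4 ≡ 121
55^8 ≡ 119
55^17 = 55^16·55^1 ≡ 10
55^34 = 55^32·55^2 ≡ 100
55^68 = 55^64·55^4 ≡ 136
55^136 = 55^128·55^8 ≡ 1  ← first divisor giving 1
The order is 136.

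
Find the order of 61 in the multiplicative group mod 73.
36

73 is prime, so ord(61) divides φ(73) = 72.
Divisors of 72: 1, 2, 3, 4, 6, 8, 9, 12, 18, 24, 36, 72.
Repeated squaring: 61^1 ≡ 61, 61^2 ≡ 71, 61^4 ≡ 4, 61^8 ≡ 16, 61^16 ≡ 37, 61^32 ≡ 55, 61^64 ≡ 32 (mod 73).
Test 61^d mod 73 for each divisor d in increasing order:
61^1 ≡ 61
61^2 ≡ 71
61^3 = 61^2·61^1 ≡ 24
61^4 ≡ 4
61^6 = 61^4·61^2 ≡ 65
61^8 ≡ 16
61^9 = 61^8·61^1 ≡ 27
61^12 = 61^8·61^4 ≡ 64
61^18 = 61^16·61^2 ≡ 72
61^24 = 61^16·61^8 ≡ 8
61^36 = 61^32·61^4 ≡ 1  ← first divisor giving 1
The order is 36.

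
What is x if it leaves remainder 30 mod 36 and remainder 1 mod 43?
1506

Using Chinese Remainder Theorem:
M = 36 × 43 = 1548
M1 = 43, M2 = 36
y1 = 43^(-1) mod 36 = 31
y2 = 36^(-1) mod 43 = 6
x = (30×43×31 + 1×36×6) mod 1548 = 1506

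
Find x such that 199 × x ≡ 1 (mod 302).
129

gcd(199, 302) = 1, so the inverse exists.
Extended Euclidean algorithm on (302, 199):
302 = 1 × 199 + 103  ⟹  103 = (1)·302 + (-1)·199
199 = 1 × 103 + 96  ⟹  96 = (-1)·302 + (2)·199
103 = 1 × 96 + 7  ⟹  7 = (2)·302 + (-3)·199
96 = 13 × 7 + 5  ⟹  5 = (-27)·302 + (41)·199
7 = 1 × 5 + 2  ⟹  2 = (29)·302 + (-44)·199
5 = 2 × 2 + 1  ⟹  1 = (-85)·302 + (129)·199
So (129)·199 ≡ 1 (mod 302), i.e. 199^(-1) ≡ 129 (mod 302).
Check: 199 × 129 = 25671 ≡ 1 (mod 302)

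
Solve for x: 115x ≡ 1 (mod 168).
19

gcd(115, 168) = 1, so the inverse exists.
Extended Euclidean algorithm on (168, 115):
168 = 1 × 115 + 53  ⟹  53 = (1)·168 + (-1)·115
115 = 2 × 53 + 9  ⟹  9 = (-2)·168 + (3)·115
53 = 5 × 9 + 8  ⟹  8 = (11)·168 + (-16)·115
9 = 1 × 8 + 1  ⟹  1 = (-13)·168 + (19)·115
So (19)·115 ≡ 1 (mod 168), i.e. 115^(-1) ≡ 19 (mod 168).
Check: 115 × 19 = 2185 ≡ 1 (mod 168)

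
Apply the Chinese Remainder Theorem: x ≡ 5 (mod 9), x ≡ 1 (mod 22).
23

Using Chinese Remainder Theorem:
M = 9 × 22 = 198
M1 = 22, M2 = 9
y1 = 22^(-1) mod 9 = 7
y2 = 9^(-1) mod 22 = 5
x = (5×22×7 + 1×9×5) mod 198 = 23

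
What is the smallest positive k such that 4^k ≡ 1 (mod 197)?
98

197 is prime, so ord(4) divides φ(197) = 196.
Divisors of 196: 1, 2, 4, 7, 14, 28, 49, 98, 196.
Repeated squaring: 4^1 ≡ 4, 4^2 ≡ 16, 4^4 ≡ 59, 4^8 ≡ 132, 4^16 ≡ 88, 4^32 ≡ 61, 4^64 ≡ 175, 4^128 ≡ 90 (mod 197).
Test 4^d mod 197 for each divisor d in increasing order:
4^1 ≡ 4
4^2 ≡ 16
4^4 ≡ 59
4^7 = 4^4·4^2·4^1 ≡ 33
4^14 = 4^8·4^4·4^2 ≡ 104
4^28 = 4^16·4^8·4^4 ≡ 178
4^49 = 4^32·4^16·4^1 ≡ 196
4^98 = 4^64·4^32·4^2 ≡ 1  ← first divisor giving 1
The order is 98.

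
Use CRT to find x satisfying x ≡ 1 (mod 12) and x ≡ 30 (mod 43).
73

Using Chinese Remainder Theorem:
M = 12 × 43 = 516
M1 = 43, M2 = 12
y1 = 43^(-1) mod 12 = 7
y2 = 12^(-1) mod 43 = 18
x = (1×43×7 + 30×12×18) mod 516 = 73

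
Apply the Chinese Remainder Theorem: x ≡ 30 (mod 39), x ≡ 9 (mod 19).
693

Using Chinese Remainder Theorem:
M = 39 × 19 = 741
M1 = 19, M2 = 39
y1 = 19^(-1) mod 39 = 37
y2 = 39^(-1) mod 19 = 1
x = (30×19×37 + 9×39×1) mod 741 = 693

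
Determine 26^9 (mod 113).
77

Repeated squaring. Binary of 9 = 1001.
26^1 ≡ 26 (mod 113); 26^2 ≡ 111 (mod 113); 26^4 ≡ 4 (mod 113); 26^8 ≡ 16 (mod 113)
26^9 = 26^1 × 26^8 ≡ 77 (mod 113)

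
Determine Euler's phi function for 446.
222

446 = 2 × 223
φ(n) = n × ∏(1 - 1/p) for each prime p dividing n
φ(446) = 446 × (1 - 1/2) × (1 - 1/223) = 222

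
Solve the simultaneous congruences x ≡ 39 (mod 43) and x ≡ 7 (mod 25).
82

Using Chinese Remainder Theorem:
M = 43 × 25 = 1075
M1 = 25, M2 = 43
y1 = 25^(-1) mod 43 = 31
y2 = 43^(-1) mod 25 = 7
x = (39×25×31 + 7×43×7) mod 1075 = 82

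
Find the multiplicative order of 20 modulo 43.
42

43 is prime, so ord(20) divides φ(43) = 42.
Divisors of 42: 1, 2, 3, 6, 7, 14, 21, 42.
Repeated squaring: 20^1 ≡ 20, 20^2 ≡ 13, 20^4 ≡ 40, 20^8 ≡ 9, 20^16 ≡ 38, 20^32 ≡ 25 (mod 43).
Test 20^d mod 43 for each divisor d in increasing order:
20^1 ≡ 20
20^2 ≡ 13
20^3 = 20^2·20^1 ≡ 2
20^6 = 20^4·20^2 ≡ 4
20^7 = 20^4·20^2·20^1 ≡ 37
20^14 = 20^8·20^4·20^2 ≡ 36
20^21 = 20^16·20^4·20^1 ≡ 42
20^42 = 20^32·20^8·20^2 ≡ 1  ← first divisor giving 1
The order is 42.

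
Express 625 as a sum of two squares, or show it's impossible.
0² + 25² (a=0, b=25)

Factorization: 625 = 5^4
By Fermat: n is sum of two squares iff every prime p ≡ 3 (mod 4) appears to even power.
All primes ≡ 3 (mod 4) appear to even power.
Search a = 0, 1, 2, … for 625 - a² a perfect square: first hit at a = 0: 625 - 0 = 625 = 25².
625 = 0² + 25² = 0 + 625 ✓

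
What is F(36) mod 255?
102

Matrix identity: Q^n = [[F_(n+1), F_n], [F_n, F_(n-1)]] with Q = [[1,1],[1,0]].
n = 36 = 100100₂. Square-and-multiply, entries mod 255:
Q^1 = [[1,1],[1,0]]
Q^2 = (Q^1)² = [[2,1],[1,1]]
Q^4 = (Q^2)² = [[5,3],[3,2]]
Q^9 = (Q^4)²·Q = [[55,34],[34,21]]
Q^18 = (Q^9)² = [[101,34],[34,67]]
Q^36 = (Q^18)² = [[137,102],[102,35]]
F_36 mod 255 = Q^36[0][1] = 102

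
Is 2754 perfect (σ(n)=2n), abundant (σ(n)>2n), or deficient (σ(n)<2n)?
abundant

Proper divisors of 2754: sum = 1 + 2 + 3 + 6 + 9 + 17 + 18 + 27 + ... + 306 + 459 + 918 + 1377 (19 divisors) = 3780
Since 3780 > 2754, 2754 is abundant.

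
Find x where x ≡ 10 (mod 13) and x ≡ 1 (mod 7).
36

Using Chinese Remainder Theorem:
M = 13 × 7 = 91
M1 = 7, M2 = 13
y1 = 7^(-1) mod 13 = 2
y2 = 13^(-1) mod 7 = 6
x = (10×7×2 + 1×13×6) mod 91 = 36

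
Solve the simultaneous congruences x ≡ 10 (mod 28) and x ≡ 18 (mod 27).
234

Using Chinese Remainder Theorem:
M = 28 × 27 = 756
M1 = 27, M2 = 28
y1 = 27^(-1) mod 28 = 27
y2 = 28^(-1) mod 27 = 1
x = (10×27×27 + 18×28×1) mod 756 = 234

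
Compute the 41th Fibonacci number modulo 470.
81

Matrix identity: Q^n = [[F_(n+1), F_n], [F_n, F_(n-1)]] with Q = [[1,1],[1,0]].
n = 41 = 101001₂. Square-and-multiply, entries mod 470:
Q^1 = [[1,1],[1,0]]
Q^2 = (Q^1)² = [[2,1],[1,1]]
Q^5 = (Q^2)²·Q = [[8,5],[5,3]]
Q^10 = (Q^5)² = [[89,55],[55,34]]
Q^20 = (Q^10)² = [[136,185],[185,421]]
Q^41 = (Q^20)²·Q = [[196,81],[81,115]]
F_41 mod 470 = Q^41[0][1] = 81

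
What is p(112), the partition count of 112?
761002156

p(n) counts ways to write n as a sum of positive integers (order ignored).
Euler's pentagonal recurrence: p(k) = p(k-1) + p(k-2) - p(k-5) - p(k-7) + p(k-12) + p(k-15) - ... (offsets j(3j∓1)/2, signs ++--, p(0)=1, p(<0)=0).
DP table for k = 0..111: p(0)=1, p(1)=1, p(2)=2, p(3)=3, p(4)=5, p(5)=7, p(6)=11, p(7)=15, p(8)=22, p(9)=30, p(10)=42, p(11)=56, p(12)=77, p(13)=101, p(14)=135, p(15)=176, p(16)=231, p(17)=297, p(18)=385, p(19)=490, p(20)=627, p(21)=792, p(22)=1002, p(23)=1255, p(24)=1575, p(25)=1958, p(26)=2436, p(27)=3010, p(28)=3718, p(29)=4565, p(30)=5604, p(31)=6842, p(32)=8349, p(33)=10143, p(34)=12310, p(35)=14883, p(36)=17977, p(37)=21637, p(38)=26015, p(39)=31185, p(40)=37338, p(41)=44583, p(42)=53174, p(43)=63261, p(44)=75175, p(45)=89134, p(46)=105558, p(47)=124754, p(48)=147273, p(49)=173525, p(50)=204226, p(51)=239943, p(52)=281589, p(53)=329931, p(54)=386155, p(55)=451276, p(56)=526823, p(57)=614154, p(58)=715220, p(59)=831820, p(60)=966467, p(61)=1121505, p(62)=1300156, p(63)=1505499, p(64)=1741630, p(65)=2012558, p(66)=2323520, p(67)=2679689, p(68)=3087735, p(69)=3554345, p(70)=4087968, p(71)=4697205, p(72)=5392783, p(73)=6185689, p(74)=7089500, p(75)=8118264, p(76)=9289091, p(77)=10619863, p(78)=12132164, p(79)=13848650, p(80)=15796476, p(81)=18004327, p(82)=20506255, p(83)=23338469, p(84)=26543660, p(85)=30167357, p(86)=34262962, p(87)=38887673, p(88)=44108109, p(89)=49995925, p(90)=56634173, p(91)=64112359, p(92)=72533807, p(93)=82010177, p(94)=92669720, p(95)=104651419, p(96)=118114304, p(97)=133230930, p(98)=150198136, p(99)=169229875, p(100)=190569292, p(101)=214481126, p(102)=241265379, p(103)=271248950, p(104)=304801365, p(105)=342325709, p(106)=384276336, p(107)=431149389, p(108)=483502844, p(109)=541946240, p(110)=607163746, p(111)=679903203.
Final step: p(112) = p(111) + p(110) - p(107) - p(105) + p(100) + p(97) - p(90) - p(86) + p(77) + p(72) - p(61) - p(55) + p(42) + p(35) - p(20) - p(12)
= 679903203 + 607163746 - 431149389 - 342325709 + 190569292 + 133230930 - 56634173 - 34262962 + 10619863 + 5392783 - 1121505 - 451276 + 53174 + 14883 - 627 - 77
= 761002156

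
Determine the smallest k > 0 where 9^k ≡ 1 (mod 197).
98

197 is prime, so ord(9) divides φ(197) = 196.
Divisors of 196: 1, 2, 4, 7, 14, 28, 49, 98, 196.
Repeated squaring: 9^1 ≡ 9, 9^2 ≡ 81, 9^4 ≡ 60, 9^8 ≡ 54, 9^16 ≡ 158, 9^32 ≡ 142, 9^64 ≡ 70, 9^128 ≡ 172 (mod 197).
Test 9^d mod 197 for each divisor d in increasing order:
9^1 ≡ 9
9^2 ≡ 81
9^4 ≡ 60
9^7 = 9^4·9^2·9^1 ≡ 6
9^14 = 9^8·9^4·9^2 ≡ 36
9^28 = 9^16·9^8·9^4 ≡ 114
9^49 = 9^32·9^16·9^1 ≡ 196
9^98 = 9^64·9^32·9^2 ≡ 1  ← first divisor giving 1
The order is 98.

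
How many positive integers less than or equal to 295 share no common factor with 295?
232

295 = 5 × 59
φ(n) = n × ∏(1 - 1/p) for each prime p dividing n
φ(295) = 295 × (1 - 1/5) × (1 - 1/59) = 232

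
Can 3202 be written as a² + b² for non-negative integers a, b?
39² + 41² (a=39, b=41)

Factorization: 3202 = 2 × 1601
By Fermat: n is sum of two squares iff every prime p ≡ 3 (mod 4) appears to even power.
All primes ≡ 3 (mod 4) appear to even power.
Search a = 0, 1, 2, … for 3202 - a² a perfect square: first hit at a = 39: 3202 - 1521 = 1681 = 41².
3202 = 39² + 41² = 1521 + 1681 ✓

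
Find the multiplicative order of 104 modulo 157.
156

157 is prime, so ord(104) divides φ(157) = 156.
Divisors of 156: 1, 2, 3, 4, 6, 12, 13, 26, 39, 52, 78, 156.
Repeated squaring: 104^1 ≡ 104, 104^2 ≡ 140, 104^4 ≡ 132, 104^8 ≡ 154, 104^16 ≡ 9, 104^32 ≡ 81, 104^64 ≡ 124, 104^128 ≡ 147 (mod 157).
Test 104^d mod 157 for each divisor d in increasing order:
104^1 ≡ 104
104^2 ≡ 140
104^3 = 104^2·104^1 ≡ 116
104^4 ≡ 132
104^6 = 104^4·104^2 ≡ 111
104^12 = 104^8·104^4 ≡ 75
104^13 = 104^8·104^4·104^1 ≡ 107
104^26 = 104^16·104^8·104^2 ≡ 145
104^39 = 104^32·104^4·104^2·104^1 ≡ 129
104^52 = 104^32·104^16·104^4 ≡ 144
104^78 = 104^64·104^8·104^4·104^2 ≡ 156
104^156 = 104^128·104^16·104^8·104^4 ≡ 1  ← first divisor giving 1
The order is 156.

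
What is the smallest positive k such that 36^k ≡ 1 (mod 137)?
68

137 is prime, so ord(36) divides φ(137) = 136.
Divisors of 136: 1, 2, 4, 8, 17, 34, 68, 136.
Repeated squaring: 36^1 ≡ 36, 36^2 ≡ 63, 36^4 ≡ 133, 36^8 ≡ 16, 36^16 ≡ 119, 36^32 ≡ 50, 36^64 ≡ 34, 36^128 ≡ 60 (mod 137).
Test 36^d mod 137 for each divisor d in increasing order:
36^1 ≡ 36
36^2 ≡ 63
36^4 ≡ 133
36^8 ≡ 16
36^17 = 36^16·36^1 ≡ 37
36^34 = 36^32·36^2 ≡ 136
36^68 = 36^64·36^4 ≡ 1  ← first divisor giving 1
The order is 68.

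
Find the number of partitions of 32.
8349

p(n) counts ways to write n as a sum of positive integers (order ignored).
Euler's pentagonal recurrence: p(k) = p(k-1) + p(k-2) - p(k-5) - p(k-7) + p(k-12) + p(k-15) - ... (offsets j(3j∓1)/2, signs ++--, p(0)=1, p(<0)=0).
DP table for k = 0..31: p(0)=1, p(1)=1, p(2)=2, p(3)=3, p(4)=5, p(5)=7, p(6)=11, p(7)=15, p(8)=22, p(9)=30, p(10)=42, p(11)=56, p(12)=77, p(13)=101, p(14)=135, p(15)=176, p(16)=231, p(17)=297, p(18)=385, p(19)=490, p(20)=627, p(21)=792, p(22)=1002, p(23)=1255, p(24)=1575, p(25)=1958, p(26)=2436, p(27)=3010, p(28)=3718, p(29)=4565, p(30)=5604, p(31)=6842.
Final step: p(32) = p(31) + p(30) - p(27) - p(25) + p(20) + p(17) - p(10) - p(6)
= 6842 + 5604 - 3010 - 1958 + 627 + 297 - 42 - 11
= 8349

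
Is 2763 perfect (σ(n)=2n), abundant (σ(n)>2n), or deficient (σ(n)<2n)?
deficient

Proper divisors of 2763: sum = 1 + 3 + 9 + 307 + 921 = 1241
Since 1241 < 2763, 2763 is deficient.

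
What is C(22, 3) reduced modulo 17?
10

Using Lucas' theorem:
Write n=22 and k=3 in base 17:
n in base 17: [1, 5]
k in base 17: [0, 3]
C(22,3) mod 17 = ∏ C(n_i, k_i) mod 17
Digit binomials (mod 17): C(1,0) = 1; C(5,3) = 10
Product: 1 × 10 = 10 ≡ 10 (mod 17)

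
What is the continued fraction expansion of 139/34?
[4; 11, 3]

Euclidean algorithm steps:
139 = 4 × 34 + 3
34 = 11 × 3 + 1
3 = 3 × 1 + 0
Continued fraction: [4; 11, 3]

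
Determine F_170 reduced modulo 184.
137

Matrix identity: Q^n = [[F_(n+1), F_n], [F_n, F_(n-1)]] with Q = [[1,1],[1,0]].
n = 170 = 10101010₂. Square-and-multiply, entries mod 184:
Q^1 = [[1,1],[1,0]]
Q^2 = (Q^1)² = [[2,1],[1,1]]
Q^5 = (Q^2)²·Q = [[8,5],[5,3]]
Q^10 = (Q^5)² = [[89,55],[55,34]]
Q^21 = (Q^10)²·Q = [[47,90],[90,141]]
Q^42 = (Q^21)² = [[5,176],[176,13]]
Q^85 = (Q^42)²·Q = [[129,89],[89,40]]
Q^170 = (Q^85)² = [[90,137],[137,137]]
F_170 mod 184 = Q^170[0][1] = 137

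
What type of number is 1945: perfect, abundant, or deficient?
deficient

Proper divisors of 1945: sum = 1 + 5 + 389 = 395
Since 395 < 1945, 1945 is deficient.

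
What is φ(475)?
360

475 = 5^2 × 19
φ(n) = n × ∏(1 - 1/p) for each prime p dividing n
φ(475) = 475 × (1 - 1/5) × (1 - 1/19) = 360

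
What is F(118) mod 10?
9

Matrix identity: Q^n = [[F_(n+1), F_n], [F_n, F_(n-1)]] with Q = [[1,1],[1,0]].
n = 118 = 1110110₂. Square-and-multiply, entries mod 10:
Q^1 = [[1,1],[1,0]]
Q^3 = (Q^1)²·Q = [[3,2],[2,1]]
Q^7 = (Q^3)²·Q = [[1,3],[3,8]]
Q^14 = (Q^7)² = [[0,7],[7,3]]
Q^29 = (Q^14)²·Q = [[0,9],[9,1]]
Q^59 = (Q^29)²·Q = [[0,1],[1,9]]
Q^118 = (Q^59)² = [[1,9],[9,2]]
F_118 mod 10 = Q^118[0][1] = 9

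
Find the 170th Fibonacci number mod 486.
217

Matrix identity: Q^n = [[F_(n+1), F_n], [F_n, F_(n-1)]] with Q = [[1,1],[1,0]].
n = 170 = 10101010₂. Square-and-multiply, entries mod 486:
Q^1 = [[1,1],[1,0]]
Q^2 = (Q^1)² = [[2,1],[1,1]]
Q^5 = (Q^2)²·Q = [[8,5],[5,3]]
Q^10 = (Q^5)² = [[89,55],[55,34]]
Q^21 = (Q^10)²·Q = [[215,254],[254,447]]
Q^42 = (Q^21)² = [[419,478],[478,427]]
Q^85 = (Q^42)²·Q = [[215,179],[179,36]]
Q^170 = (Q^85)² = [[20,217],[217,289]]
F_170 mod 486 = Q^170[0][1] = 217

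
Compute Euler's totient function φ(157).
156

157 = 157
φ(n) = n × ∏(1 - 1/p) for each prime p dividing n
φ(157) = 157 × (1 - 1/157) = 156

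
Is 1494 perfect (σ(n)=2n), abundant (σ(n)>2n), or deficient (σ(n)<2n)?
abundant

Proper divisors of 1494: sum = 1 + 2 + 3 + 6 + 9 + 18 + 83 + 166 + 249 + 498 + 747 = 1782
Since 1782 > 1494, 1494 is abundant.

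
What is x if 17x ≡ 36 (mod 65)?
x ≡ 48 (mod 65)

gcd(17, 65) = 1, which divides 36, so solutions exist.
Find 17^(-1) mod 65 by the extended Euclidean algorithm:
65 = 3 × 17 + 14  ⟹  14 = (1)·65 + (-3)·17
17 = 1 × 14 + 3  ⟹  3 = (-1)·65 + (4)·17
14 = 4 × 3 + 2  ⟹  2 = (5)·65 + (-19)·17
3 = 1 × 2 + 1  ⟹  1 = (-6)·65 + (23)·17
So (23)·17 ≡ 1 (mod 65), i.e. 17^(-1) ≡ 23 (mod 65).
x ≡ 23 × 36 = 828 ≡ 48 (mod 65).
Check: 17 × 48 = 816 ≡ 36 (mod 65).
Unique solution: x ≡ 48 (mod 65)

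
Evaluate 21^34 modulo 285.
81

Repeated squaring. Binary of 34 = 100010.
21^1 ≡ 21 (mod 285); 21^2 ≡ 156 (mod 285); 21^4 ≡ 111 (mod 285); 21^8 ≡ 66 (mod 285); 21^16 ≡ 81 (mod 285); 21^32 ≡ 6 (mod 285)
21^34 = 21^2 × 21^32 ≡ 81 (mod 285)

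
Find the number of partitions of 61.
1121505

p(n) counts ways to write n as a sum of positive integers (order ignored).
Euler's pentagonal recurrence: p(k) = p(k-1) + p(k-2) - p(k-5) - p(k-7) + p(k-12) + p(k-15) - ... (offsets j(3j∓1)/2, signs ++--, p(0)=1, p(<0)=0).
DP table for k = 0..60: p(0)=1, p(1)=1, p(2)=2, p(3)=3, p(4)=5, p(5)=7, p(6)=11, p(7)=15, p(8)=22, p(9)=30, p(10)=42, p(11)=56, p(12)=77, p(13)=101, p(14)=135, p(15)=176, p(16)=231, p(17)=297, p(18)=385, p(19)=490, p(20)=627, p(21)=792, p(22)=1002, p(23)=1255, p(24)=1575, p(25)=1958, p(26)=2436, p(27)=3010, p(28)=3718, p(29)=4565, p(30)=5604, p(31)=6842, p(32)=8349, p(33)=10143, p(34)=12310, p(35)=14883, p(36)=17977, p(37)=21637, p(38)=26015, p(39)=31185, p(40)=37338, p(41)=44583, p(42)=53174, p(43)=63261, p(44)=75175, p(45)=89134, p(46)=105558, p(47)=124754, p(48)=147273, p(49)=173525, p(50)=204226, p(51)=239943, p(52)=281589, p(53)=329931, p(54)=386155, p(55)=451276, p(56)=526823, p(57)=614154, p(58)=715220, p(59)=831820, p(60)=966467.
Final step: p(61) = p(60) + p(59) - p(56) - p(54) + p(49) + p(46) - p(39) - p(35) + p(26) + p(21) - p(10) - p(4)
= 966467 + 831820 - 526823 - 386155 + 173525 + 105558 - 31185 - 14883 + 2436 + 792 - 42 - 5
= 1121505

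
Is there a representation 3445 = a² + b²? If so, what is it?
9² + 58² (a=9, b=58)

Factorization: 3445 = 5 × 13 × 53
By Fermat: n is sum of two squares iff every prime p ≡ 3 (mod 4) appears to even power.
All primes ≡ 3 (mod 4) appear to even power.
Search a = 0, 1, 2, … for 3445 - a² a perfect square: first hit at a = 9: 3445 - 81 = 3364 = 58².
3445 = 9² + 58² = 81 + 3364 ✓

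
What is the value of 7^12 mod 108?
73

Repeated squaring. Binary of 12 = 1100.
7^1 ≡ 7 (mod 108); 7^2 ≡ 49 (mod 108); 7^4 ≡ 25 (mod 108); 7^8 ≡ 85 (mod 108)
7^12 = 7^4 × 7^8 ≡ 73 (mod 108)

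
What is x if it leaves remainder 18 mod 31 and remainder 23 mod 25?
173

Using Chinese Remainder Theorem:
M = 31 × 25 = 775
M1 = 25, M2 = 31
y1 = 25^(-1) mod 31 = 5
y2 = 31^(-1) mod 25 = 21
x = (18×25×5 + 23×31×21) mod 775 = 173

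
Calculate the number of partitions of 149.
37027355200

p(n) counts ways to write n as a sum of positive integers (order ignored).
Euler's pentagonal recurrence: p(k) = p(k-1) + p(k-2) - p(k-5) - p(k-7) + p(k-12) + p(k-15) - ... (offsets j(3j∓1)/2, signs ++--, p(0)=1, p(<0)=0).
DP table for k = 0..148: p(0)=1, p(1)=1, p(2)=2, p(3)=3, p(4)=5, p(5)=7, p(6)=11, p(7)=15, p(8)=22, p(9)=30, p(10)=42, p(11)=56, p(12)=77, p(13)=101, p(14)=135, p(15)=176, p(16)=231, p(17)=297, p(18)=385, p(19)=490, p(20)=627, p(21)=792, p(22)=1002, p(23)=1255, p(24)=1575, p(25)=1958, p(26)=2436, p(27)=3010, p(28)=3718, p(29)=4565, p(30)=5604, p(31)=6842, p(32)=8349, p(33)=10143, p(34)=12310, p(35)=14883, p(36)=17977, p(37)=21637, p(38)=26015, p(39)=31185, p(40)=37338, p(41)=44583, p(42)=53174, p(43)=63261, p(44)=75175, p(45)=89134, p(46)=105558, p(47)=124754, p(48)=147273, p(49)=173525, p(50)=204226, p(51)=239943, p(52)=281589, p(53)=329931, p(54)=386155, p(55)=451276, p(56)=526823, p(57)=614154, p(58)=715220, p(59)=831820, p(60)=966467, p(61)=1121505, p(62)=1300156, p(63)=1505499, p(64)=1741630, p(65)=2012558, p(66)=2323520, p(67)=2679689, p(68)=3087735, p(69)=3554345, p(70)=4087968, p(71)=4697205, p(72)=5392783, p(73)=6185689, p(74)=7089500, p(75)=8118264, p(76)=9289091, p(77)=10619863, p(78)=12132164, p(79)=13848650, p(80)=15796476, p(81)=18004327, p(82)=20506255, p(83)=23338469, p(84)=26543660, p(85)=30167357, p(86)=34262962, p(87)=38887673, p(88)=44108109, p(89)=49995925, p(90)=56634173, p(91)=64112359, p(92)=72533807, p(93)=82010177, p(94)=92669720, p(95)=104651419, p(96)=118114304, p(97)=133230930, p(98)=150198136, p(99)=169229875, p(100)=190569292, p(101)=214481126, p(102)=241265379, p(103)=271248950, p(104)=304801365, p(105)=342325709, p(106)=384276336, p(107)=431149389, p(108)=483502844, p(109)=541946240, p(110)=607163746, p(111)=679903203, p(112)=761002156, p(113)=851376628, p(114)=952050665, p(115)=1064144451, p(116)=1188908248, p(117)=1327710076, p(118)=1482074143, p(119)=1653668665, p(120)=1844349560, p(121)=2056148051, p(122)=2291320912, p(123)=2552338241, p(124)=2841940500, p(125)=3163127352, p(126)=3519222692, p(127)=3913864295, p(128)=4351078600, p(129)=4835271870, p(130)=5371315400, p(131)=5964539504, p(132)=6620830889, p(133)=7346629512, p(134)=8149040695, p(135)=9035836076, p(136)=10015581680, p(137)=11097645016, p(138)=12292341831, p(139)=13610949895, p(140)=15065878135, p(141)=16670689208, p(142)=18440293320, p(143)=20390982757, p(144)=22540654445, p(145)=24908858009, p(146)=27517052599, p(147)=30388671978, p(148)=33549419497.
Final step: p(149) = p(148) + p(147) - p(144) - p(142) + p(137) + p(134) - p(127) - p(123) + p(114) + p(109) - p(98) - p(92) + p(79) + p(72) - p(57) - p(49) + p(32) + p(23) - p(4)
= 33549419497 + 30388671978 - 22540654445 - 18440293320 + 11097645016 + 8149040695 - 3913864295 - 2552338241 + 952050665 + 541946240 - 150198136 - 72533807 + 13848650 + 5392783 - 614154 - 173525 + 8349 + 1255 - 5
= 37027355200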